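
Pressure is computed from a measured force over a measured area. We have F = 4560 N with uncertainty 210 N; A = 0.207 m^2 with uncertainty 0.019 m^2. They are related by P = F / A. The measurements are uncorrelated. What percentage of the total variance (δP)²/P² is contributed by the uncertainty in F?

(δP/P)² = (1·δF/F)² + (-1·δA/A)²
  F term: (1×0.0461)² = 0.00212
  A term: (-1×0.0918)² = 0.00842
Total = 0.0105. Share from F = 0.00212/0.0105 = 0.201.

20.1%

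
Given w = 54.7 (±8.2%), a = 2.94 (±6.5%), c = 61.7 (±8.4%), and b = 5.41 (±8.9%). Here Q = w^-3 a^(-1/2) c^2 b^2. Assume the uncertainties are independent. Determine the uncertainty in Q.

Products/powers → add relative errors in quadrature, weighted by exponent:
  (-3·δw/w)² = (-3×0.0820)² = 0.0605;  (−½·δa/a)² = (-0.5×0.0650)² = 0.00106;  (2·δc/c)² = (2×0.0840)² = 0.0282;  (2·δb/b)² = (2×0.0890)² = 0.0317
δQ/Q = √(0.121) = 0.349
Q = 0.397, so δQ = 0.349 × 0.397 = 0.138.

0.138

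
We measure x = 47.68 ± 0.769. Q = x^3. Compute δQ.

5240

Q ∝ x^3, so δQ/Q = |3| · δx/x = 3 × 0.0161 = 0.0484.
Q = 108400, so δQ = 0.0484 × 108400 = 5240.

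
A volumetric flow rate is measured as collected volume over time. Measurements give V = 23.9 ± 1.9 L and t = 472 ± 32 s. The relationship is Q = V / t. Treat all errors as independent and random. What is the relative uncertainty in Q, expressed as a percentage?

Relative error in a monomial: (δQ/Q)² = Σ (nᵢ · δxᵢ/xᵢ)².
  (1·δV/V)² = (1×0.0795)² = 0.00632;  (-1·δt/t)² = (-1×0.0678)² = 0.00460
δQ/Q = √(0.0109) = 0.104

10.4%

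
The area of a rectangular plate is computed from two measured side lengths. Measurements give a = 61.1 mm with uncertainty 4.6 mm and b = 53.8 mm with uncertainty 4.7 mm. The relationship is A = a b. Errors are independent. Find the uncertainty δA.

Since A is a product/quotient, work with relative uncertainties:
  (1·δa/a)² = (1×0.0753)² = 0.00567;  (1·δb/b)² = (1×0.0874)² = 0.00763
δA/A = √(0.0133) = 0.115
A = 3290 mm^2, so δA = 0.115 × 3290 = 379 mm^2.

379 mm^2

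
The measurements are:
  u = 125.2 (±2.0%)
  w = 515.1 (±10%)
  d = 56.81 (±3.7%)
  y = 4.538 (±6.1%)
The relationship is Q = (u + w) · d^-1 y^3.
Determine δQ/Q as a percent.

20.3%

Let h = u + w = 640.3. δh = √(δu² + δw²) = √(6.27 + 2650) = 51.6, so δh/h = 0.0805.
Q is then a monomial in h, d, y:
δQ/Q = √((δh/h)² + (-1·δd/d)² + (3·δy/y)²) = √(0.00649 + 0.00137 + 0.0335) = 0.203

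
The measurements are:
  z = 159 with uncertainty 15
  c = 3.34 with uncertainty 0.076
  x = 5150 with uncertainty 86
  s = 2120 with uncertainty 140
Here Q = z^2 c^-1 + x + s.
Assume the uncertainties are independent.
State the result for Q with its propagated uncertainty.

Let p = z^2·c^-1 = 7570. δp/p = √((2·δz/z)² + (-1·δc/c)²) = √(0.0356 + 0.000518) = 0.190, so δp = 1440.
Q = p + x + s: δQ = √(δp² + δx² + δs²) = √(2.07e+06 + 7400 + 19600) = 1450
Q = 14800.

14800 ± 1450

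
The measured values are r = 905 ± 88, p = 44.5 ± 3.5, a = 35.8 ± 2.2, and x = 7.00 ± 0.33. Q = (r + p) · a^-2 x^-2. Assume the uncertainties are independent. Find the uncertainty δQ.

0.00273

Let u = r + p = 950. δu = √(δr² + δp²) = √(7740 + 12.2) = 88.1, so δu/u = 0.0928.
Q is then a monomial in u, a, x:
δQ/Q = √((δu/u)² + (-2·δa/a)² + (-2·δx/x)²) = √(0.00860 + 0.0151 + 0.00889) = 0.181
Q = 0.0151, so δQ = 0.181 × 0.0151 = 0.00273.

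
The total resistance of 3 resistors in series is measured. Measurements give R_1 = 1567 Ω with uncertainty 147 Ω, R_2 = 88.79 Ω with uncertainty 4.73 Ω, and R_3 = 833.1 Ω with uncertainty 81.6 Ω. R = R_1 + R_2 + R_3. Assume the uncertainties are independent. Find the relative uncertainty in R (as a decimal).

0.0676

Each term contributes (cᵢ δxᵢ)² to (δR)²:
  (δR_1)² = 21600;  (δR_2)² = 22.4;  (δR_3)² = 6660
δR = √(28300) = 168 Ω
R = 2489 Ω, so δR/R = 168/2489 = 0.0676.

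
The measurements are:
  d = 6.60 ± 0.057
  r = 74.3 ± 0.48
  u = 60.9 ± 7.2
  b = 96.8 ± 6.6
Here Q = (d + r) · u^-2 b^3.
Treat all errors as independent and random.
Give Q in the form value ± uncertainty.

19800 ± 6190

Let w = d + r = 80.9. δw = √(δd² + δr²) = √(0.00325 + 0.230) = 0.483, so δw/w = 0.00597.
Q is then a monomial in w, u, b:
δQ/Q = √((δw/w)² + (-2·δu/u)² + (3·δb/b)²) = √(3.57e-05 + 0.0559 + 0.0418) = 0.313
Q = 19800, so δQ = 0.313 × 19800 = 6190.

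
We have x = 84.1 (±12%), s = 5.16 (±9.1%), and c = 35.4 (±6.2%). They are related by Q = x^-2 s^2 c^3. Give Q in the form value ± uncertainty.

167 ± 59.1

Relative error in a monomial: (δQ/Q)² = Σ (nᵢ · δxᵢ/xᵢ)².
  (-2·δx/x)² = (-2×0.120)² = 0.0576;  (2·δs/s)² = (2×0.0910)² = 0.0331;  (3·δc/c)² = (3×0.0620)² = 0.0346
δQ/Q = √(0.125) = 0.354
Q = 167, so δQ = 0.354 × 167 = 59.1.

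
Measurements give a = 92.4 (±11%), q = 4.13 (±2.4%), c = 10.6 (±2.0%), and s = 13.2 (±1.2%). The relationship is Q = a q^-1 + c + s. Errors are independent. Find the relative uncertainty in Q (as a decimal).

0.0549

Let p = a·q^-1 = 22.4. δp/p = √((1·δa/a)² + (-1·δq/q)²) = √(0.0121 + 0.000576) = 0.113, so δp = 2.52.
Q = p + c + s: δQ = √(δp² + δc² + δs²) = √(6.34 + 0.0449 + 0.0251) = 2.53
Q = 46.2, so δQ/Q = 2.53/46.2 = 0.0549.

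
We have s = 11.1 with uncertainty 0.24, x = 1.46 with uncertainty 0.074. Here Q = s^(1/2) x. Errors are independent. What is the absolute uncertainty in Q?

Products/powers → add relative errors in quadrature, weighted by exponent:
  (½·δs/s)² = (0.5×0.0216)² = 0.000117;  (1·δx/x)² = (1×0.0507)² = 0.00257
δQ/Q = √(0.00269) = 0.0518
Q = 4.86, so δQ = 0.0518 × 4.86 = 0.252.

0.252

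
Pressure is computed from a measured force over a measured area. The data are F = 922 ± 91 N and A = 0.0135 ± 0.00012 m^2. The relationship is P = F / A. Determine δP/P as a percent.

9.91%

P is a product of powers, so relative uncertainties combine in quadrature:
  (1·δF/F)² = (1×0.0987)² = 0.00974;  (-1·δA/A)² = (-1×0.00889)² = 7.9e-05
δP/P = √(0.00982) = 0.0991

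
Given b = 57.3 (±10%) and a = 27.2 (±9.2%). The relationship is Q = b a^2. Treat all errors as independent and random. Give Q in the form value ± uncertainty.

Since Q is a product/quotient, work with relative uncertainties:
  (1·δb/b)² = (1×0.100)² = 0.0100;  (2·δa/a)² = (2×0.0920)² = 0.0339
δQ/Q = √(0.0439) = 0.209
Q = 42400, so δQ = 0.209 × 42400 = 8880.

42400 ± 8880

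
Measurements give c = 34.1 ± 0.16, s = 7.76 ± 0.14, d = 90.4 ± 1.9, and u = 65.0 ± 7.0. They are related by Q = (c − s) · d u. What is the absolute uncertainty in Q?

Let w = c − s = 26.3. δw = √(δc² + δs²) = √(0.0256 + 0.0196) = 0.213, so δw/w = 0.00807.
Q is then a monomial in w, d, u:
δQ/Q = √((δw/w)² + (1·δd/d)² + (1·δu/u)²) = √(6.51e-05 + 0.000442 + 0.0116) = 0.110
Q = 1.55e+05, so δQ = 0.110 × 1.55e+05 = 17000.

17000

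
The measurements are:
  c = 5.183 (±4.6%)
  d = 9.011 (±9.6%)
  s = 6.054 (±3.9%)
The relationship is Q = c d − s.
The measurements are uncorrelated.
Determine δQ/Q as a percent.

12.2%

Let p = c·d = 46.70. δp/p = √((1·δc/c)² + (1·δd/d)²) = √(0.00212 + 0.00922) = 0.106, so δp = 4.97.
Q = p − s: δQ = √(δp² + δs²) = √(24.7 + 0.0557) = 4.98
Q = 40.65, so δQ/Q = 4.98/40.65 = 0.122.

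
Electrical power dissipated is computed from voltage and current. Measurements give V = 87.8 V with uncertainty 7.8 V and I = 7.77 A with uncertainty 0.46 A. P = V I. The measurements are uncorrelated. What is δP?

Relative error in a monomial: (δP/P)² = Σ (nᵢ · δxᵢ/xᵢ)².
  (1·δV/V)² = (1×0.0888)² = 0.00789;  (1·δI/I)² = (1×0.0592)² = 0.00350
δP/P = √(0.0114) = 0.107
P = 682 W, so δP = 0.107 × 682 = 72.8 W.

72.8 W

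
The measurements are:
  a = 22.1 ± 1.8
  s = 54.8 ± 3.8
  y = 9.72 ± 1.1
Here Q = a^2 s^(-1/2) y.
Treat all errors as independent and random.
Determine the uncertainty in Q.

129

Q is a product of powers, so relative uncertainties combine in quadrature:
  (2·δa/a)² = (2×0.0814)² = 0.0265;  (−½·δs/s)² = (-0.5×0.0693)² = 0.00120;  (1·δy/y)² = (1×0.113)² = 0.0128
δQ/Q = √(0.0405) = 0.201
Q = 641, so δQ = 0.201 × 641 = 129.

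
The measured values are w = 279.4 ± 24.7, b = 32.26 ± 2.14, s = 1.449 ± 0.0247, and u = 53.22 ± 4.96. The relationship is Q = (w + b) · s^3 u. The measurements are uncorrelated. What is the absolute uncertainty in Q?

Let h = w + b = 311.7. δh = √(δw² + δb²) = √(610 + 4.58) = 24.8, so δh/h = 0.0795.
Q is then a monomial in h, s, u:
δQ/Q = √((δh/h)² + (3·δs/s)² + (1·δu/u)²) = √(0.00633 + 0.00262 + 0.00869) = 0.133
Q = 50460, so δQ = 0.133 × 50460 = 6700.

6700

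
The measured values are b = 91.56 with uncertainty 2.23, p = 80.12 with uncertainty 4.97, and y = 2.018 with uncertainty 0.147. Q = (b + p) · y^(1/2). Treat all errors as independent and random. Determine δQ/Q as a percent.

Let u = b + p = 171.7. δu = √(δb² + δp²) = √(4.97 + 24.7) = 5.45, so δu/u = 0.0317.
Q is then a monomial in u, y:
δQ/Q = √((δu/u)² + (½·δy/y)²) = √(0.00101 + 0.00133) = 0.0483

4.83%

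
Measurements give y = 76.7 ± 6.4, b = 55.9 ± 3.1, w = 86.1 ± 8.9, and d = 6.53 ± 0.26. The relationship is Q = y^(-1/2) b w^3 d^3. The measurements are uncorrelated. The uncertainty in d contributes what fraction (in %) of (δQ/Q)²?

12.4%

(δQ/Q)² = (−½·δy/y)² + (1·δb/b)² + (3·δw/w)² + (3·δd/d)²
  y term: (-0.5×0.0834)² = 0.00174
  b term: (1×0.0555)² = 0.00308
  w term: (3×0.103)² = 0.0962
  d term: (3×0.0398)² = 0.0143
Total = 0.115. Share from d = 0.0143/0.115 = 0.124.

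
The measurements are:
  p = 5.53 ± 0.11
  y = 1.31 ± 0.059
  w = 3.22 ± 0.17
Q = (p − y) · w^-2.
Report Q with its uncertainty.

Let u = p − y = 4.22. δu = √(δp² + δy²) = √(0.0121 + 0.00348) = 0.125, so δu/u = 0.0296.
Q is then a monomial in u, w:
δQ/Q = √((δu/u)² + (-2·δw/w)²) = √(0.000875 + 0.0111) = 0.110
Q = 0.407, so δQ = 0.110 × 0.407 = 0.0446.

0.407 ± 0.0446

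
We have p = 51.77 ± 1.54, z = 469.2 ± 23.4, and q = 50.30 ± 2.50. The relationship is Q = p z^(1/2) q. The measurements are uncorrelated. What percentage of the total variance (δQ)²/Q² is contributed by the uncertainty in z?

(δQ/Q)² = (1·δp/p)² + (½·δz/z)² + (1·δq/q)²
  p term: (1×0.0297)² = 0.000885
  z term: (0.5×0.0499)² = 0.000622
  q term: (1×0.0497)² = 0.00247
Total = 0.00398. Share from z = 0.000622/0.00398 = 0.156.

15.6%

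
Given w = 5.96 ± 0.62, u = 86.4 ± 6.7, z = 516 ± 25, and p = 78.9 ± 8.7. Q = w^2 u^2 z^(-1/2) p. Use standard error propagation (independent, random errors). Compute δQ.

Products/powers → add relative errors in quadrature, weighted by exponent:
  (2·δw/w)² = (2×0.104)² = 0.0433;  (2·δu/u)² = (2×0.0775)² = 0.0241;  (−½·δz/z)² = (-0.5×0.0484)² = 0.000587;  (1·δp/p)² = (1×0.110)² = 0.0122
δQ/Q = √(0.0801) = 0.283
Q = 9.21e+05, so δQ = 0.283 × 9.21e+05 = 2.61e+05.

2.61e+05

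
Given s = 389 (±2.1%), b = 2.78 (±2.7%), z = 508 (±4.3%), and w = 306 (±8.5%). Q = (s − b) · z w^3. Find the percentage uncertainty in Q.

Let u = s − b = 386. δu = √(δs² + δb²) = √(66.7 + 0.00563) = 8.17, so δu/u = 0.0212.
Q is then a monomial in u, z, w:
δQ/Q = √((δu/u)² + (1·δz/z)² + (3·δw/w)²) = √(0.000447 + 0.00185 + 0.0650) = 0.259

25.9%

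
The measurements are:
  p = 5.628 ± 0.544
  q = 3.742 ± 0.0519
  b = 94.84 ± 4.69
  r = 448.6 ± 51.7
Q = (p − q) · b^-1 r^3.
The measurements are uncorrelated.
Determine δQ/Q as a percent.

45.4%

Let u = p − q = 1.886. δu = √(δp² + δq²) = √(0.296 + 0.00269) = 0.546, so δu/u = 0.290.
Q is then a monomial in u, b, r:
δQ/Q = √((δu/u)² + (-1·δb/b)² + (3·δr/r)²) = √(0.0840 + 0.00245 + 0.120) = 0.454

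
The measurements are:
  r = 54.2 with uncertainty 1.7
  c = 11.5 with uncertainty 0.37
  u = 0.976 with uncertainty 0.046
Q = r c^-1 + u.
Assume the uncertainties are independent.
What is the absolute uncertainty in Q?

0.217

Let p = r·c^-1 = 4.71. δp/p = √((1·δr/r)² + (-1·δc/c)²) = √(0.000984 + 0.00104) = 0.0449, so δp = 0.212.
Q = p + u: δQ = √(δp² + δu²) = √(0.0448 + 0.00212) = 0.217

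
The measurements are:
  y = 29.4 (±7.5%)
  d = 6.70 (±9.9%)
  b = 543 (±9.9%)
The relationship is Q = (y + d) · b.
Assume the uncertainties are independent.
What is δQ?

2310

Let u = y + d = 36.1. δu = √(δy² + δd²) = √(4.86 + 0.440) = 2.30, so δu/u = 0.0638.
Q is then a monomial in u, b:
δQ/Q = √((δu/u)² + (1·δb/b)²) = √(0.00407 + 0.00980) = 0.118
Q = 19600, so δQ = 0.118 × 19600 = 2310.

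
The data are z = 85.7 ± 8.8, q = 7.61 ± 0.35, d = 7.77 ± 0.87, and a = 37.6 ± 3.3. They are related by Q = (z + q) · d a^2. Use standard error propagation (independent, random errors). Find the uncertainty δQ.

2.34e+05

Let u = z + q = 93.3. δu = √(δz² + δq²) = √(77.4 + 0.122) = 8.81, so δu/u = 0.0944.
Q is then a monomial in u, d, a:
δQ/Q = √((δu/u)² + (1·δd/d)² + (2·δa/a)²) = √(0.00891 + 0.0125 + 0.0308) = 0.229
Q = 1.03e+06, so δQ = 0.229 × 1.03e+06 = 2.34e+05.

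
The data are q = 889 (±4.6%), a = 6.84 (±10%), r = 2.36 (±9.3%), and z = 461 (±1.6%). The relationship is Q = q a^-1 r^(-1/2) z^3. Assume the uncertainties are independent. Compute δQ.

1.07e+09

Since Q is a product/quotient, work with relative uncertainties:
  (1·δq/q)² = (1×0.0460)² = 0.00212;  (-1·δa/a)² = (-1×0.100)² = 0.0100;  (−½·δr/r)² = (-0.5×0.0930)² = 0.00216;  (3·δz/z)² = (3×0.0160)² = 0.00230
δQ/Q = √(0.0166) = 0.129
Q = 8.29e+09, so δQ = 0.129 × 8.29e+09 = 1.07e+09.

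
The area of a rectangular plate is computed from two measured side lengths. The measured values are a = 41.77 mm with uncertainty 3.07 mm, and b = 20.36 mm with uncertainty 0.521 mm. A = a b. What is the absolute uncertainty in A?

66.2 mm^2

Since A is a product/quotient, work with relative uncertainties:
  (1·δa/a)² = (1×0.0735)² = 0.00540;  (1·δb/b)² = (1×0.0256)² = 0.000655
δA/A = √(0.00606) = 0.0778
A = 850.4 mm^2, so δA = 0.0778 × 850.4 = 66.2 mm^2.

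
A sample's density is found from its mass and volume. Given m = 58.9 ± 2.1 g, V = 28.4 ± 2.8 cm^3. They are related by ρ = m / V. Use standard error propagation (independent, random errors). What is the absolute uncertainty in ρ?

0.217 g/cm^3

ρ is a product of powers, so relative uncertainties combine in quadrature:
  (1·δm/m)² = (1×0.0357)² = 0.00127;  (-1·δV/V)² = (-1×0.0986)² = 0.00972
δρ/ρ = √(0.0110) = 0.105
ρ = 2.07 g/cm^3, so δρ = 0.105 × 2.07 = 0.217 g/cm^3.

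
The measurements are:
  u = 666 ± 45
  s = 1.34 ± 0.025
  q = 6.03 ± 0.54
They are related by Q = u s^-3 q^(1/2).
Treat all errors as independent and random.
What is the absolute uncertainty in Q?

67.0

Q is a product of powers, so relative uncertainties combine in quadrature:
  (1·δu/u)² = (1×0.0676)² = 0.00457;  (-3·δs/s)² = (-3×0.0187)² = 0.00313;  (½·δq/q)² = (0.5×0.0896)² = 0.00200
δQ/Q = √(0.00970) = 0.0985
Q = 680, so δQ = 0.0985 × 680 = 67.0.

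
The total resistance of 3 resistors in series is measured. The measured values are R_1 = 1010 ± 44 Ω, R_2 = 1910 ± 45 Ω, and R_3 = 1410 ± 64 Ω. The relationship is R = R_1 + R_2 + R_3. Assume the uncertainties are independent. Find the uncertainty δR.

Absolute uncertainties add in quadrature for a linear combination:
  (δR_1)² = 1940;  (δR_2)² = 2020;  (δR_3)² = 4100
δR = √(8060) = 89.8 Ω

89.8 Ω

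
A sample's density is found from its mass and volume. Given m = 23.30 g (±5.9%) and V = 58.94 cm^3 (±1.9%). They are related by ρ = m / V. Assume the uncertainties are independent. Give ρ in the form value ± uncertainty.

0.3953 ± 0.0245 g/cm^3

For a monomial ρ ∝ m, V^-1, fractional errors add in quadrature:
  (1·δm/m)² = (1×0.0590)² = 0.00348;  (-1·δV/V)² = (-1×0.0190)² = 0.000361
δρ/ρ = √(0.00384) = 0.0620
ρ = 0.3953 g/cm^3, so δρ = 0.0620 × 0.3953 = 0.0245 g/cm^3.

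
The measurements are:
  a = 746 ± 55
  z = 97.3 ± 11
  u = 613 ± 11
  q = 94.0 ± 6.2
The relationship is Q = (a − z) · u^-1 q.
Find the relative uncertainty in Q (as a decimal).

0.110

Let w = a − z = 649. δw = √(δa² + δz²) = √(3020 + 121) = 56.1, so δw/w = 0.0865.
Q is then a monomial in w, u, q:
δQ/Q = √((δw/w)² + (-1·δu/u)² + (1·δq/q)²) = √(0.00748 + 0.000322 + 0.00435) = 0.110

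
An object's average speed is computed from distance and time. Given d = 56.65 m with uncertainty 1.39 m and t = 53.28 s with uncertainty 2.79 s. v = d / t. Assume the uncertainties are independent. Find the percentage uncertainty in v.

Since v is a product/quotient, work with relative uncertainties:
  (1·δd/d)² = (1×0.0245)² = 0.000602;  (-1·δt/t)² = (-1×0.0524)² = 0.00274
δv/v = √(0.00334) = 0.0578

5.78%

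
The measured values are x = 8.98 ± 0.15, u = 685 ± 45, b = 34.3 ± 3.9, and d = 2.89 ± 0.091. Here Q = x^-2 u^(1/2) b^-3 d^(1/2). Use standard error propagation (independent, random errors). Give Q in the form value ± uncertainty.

(1.37 ± 0.471) × 10^-5

For a monomial Q ∝ x^-2, u^(1/2), b^-3, d^(1/2), fractional errors add in quadrature:
  (-2·δx/x)² = (-2×0.0167)² = 0.00112;  (½·δu/u)² = (0.5×0.0657)² = 0.00108;  (-3·δb/b)² = (-3×0.114)² = 0.116;  (½·δd/d)² = (0.5×0.0315)² = 0.000248
δQ/Q = √(0.119) = 0.345
Q = 1.37e-05, so δQ = 0.345 × 1.37e-05 = 4.71e-06.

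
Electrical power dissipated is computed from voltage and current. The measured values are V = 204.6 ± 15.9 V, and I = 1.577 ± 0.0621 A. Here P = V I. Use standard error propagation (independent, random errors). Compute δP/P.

Products/powers → add relative errors in quadrature, weighted by exponent:
  (1·δV/V)² = (1×0.0777)² = 0.00604;  (1·δI/I)² = (1×0.0394)² = 0.00155
δP/P = √(0.00759) = 0.0871

0.0871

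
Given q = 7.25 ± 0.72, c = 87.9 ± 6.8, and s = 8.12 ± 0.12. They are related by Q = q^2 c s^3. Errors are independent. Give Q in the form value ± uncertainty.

Since Q is a product/quotient, work with relative uncertainties:
  (2·δq/q)² = (2×0.0993)² = 0.0395;  (1·δc/c)² = (1×0.0774)² = 0.00598;  (3·δs/s)² = (3×0.0148)² = 0.00197
δQ/Q = √(0.0474) = 0.218
Q = 2.47e+06, so δQ = 0.218 × 2.47e+06 = 5.39e+05.

(2.47 ± 0.539) × 10^6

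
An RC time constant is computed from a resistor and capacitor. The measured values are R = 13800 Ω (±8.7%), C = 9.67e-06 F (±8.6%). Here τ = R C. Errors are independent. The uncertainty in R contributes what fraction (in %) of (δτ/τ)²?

(δτ/τ)² = (1·δR/R)² + (1·δC/C)²
  R term: (1×0.0870)² = 0.00757
  C term: (1×0.0860)² = 0.00740
Total = 0.0150. Share from R = 0.00757/0.0150 = 0.506.

50.6%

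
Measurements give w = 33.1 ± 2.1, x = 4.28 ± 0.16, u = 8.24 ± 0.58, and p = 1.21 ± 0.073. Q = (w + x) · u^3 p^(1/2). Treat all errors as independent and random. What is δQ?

5080

Let h = w + x = 37.4. δh = √(δw² + δx²) = √(4.41 + 0.0256) = 2.11, so δh/h = 0.0563.
Q is then a monomial in h, u, p:
δQ/Q = √((δh/h)² + (3·δu/u)² + (½·δp/p)²) = √(0.00317 + 0.0446 + 0.000910) = 0.221
Q = 23000, so δQ = 0.221 × 23000 = 5080.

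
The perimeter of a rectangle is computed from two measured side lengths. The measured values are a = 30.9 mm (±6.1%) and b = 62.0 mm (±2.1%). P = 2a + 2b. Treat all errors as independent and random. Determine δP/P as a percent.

2.47%

Absolute uncertainties add in quadrature for a linear combination:
  (2·δa)² = 14.2;  (2·δb)² = 6.78
δP = √(21.0) = 4.58 mm
P = 186 mm, so δP/P = 4.58/186 = 0.0247.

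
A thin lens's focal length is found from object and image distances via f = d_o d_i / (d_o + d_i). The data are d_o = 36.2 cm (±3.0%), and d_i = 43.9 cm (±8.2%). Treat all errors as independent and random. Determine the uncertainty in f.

0.804 cm

∂f/∂d_o = (d_i/(d_o+d_i))² = 0.300;  ∂f/∂d_i = (d_o/(d_o+d_i))² = 0.204
δf = √((∂f/∂d_o · δd_o)² + (∂f/∂d_i · δd_i)²) = √(0.106 + 0.541) = 0.804 cm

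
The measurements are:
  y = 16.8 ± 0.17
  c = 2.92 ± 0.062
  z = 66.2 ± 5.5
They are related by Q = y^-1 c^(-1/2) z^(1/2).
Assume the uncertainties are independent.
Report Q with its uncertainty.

Since Q is a product/quotient, work with relative uncertainties:
  (-1·δy/y)² = (-1×0.0101)² = 0.000102;  (−½·δc/c)² = (-0.5×0.0212)² = 0.000113;  (½·δz/z)² = (0.5×0.0831)² = 0.00173
δQ/Q = √(0.00194) = 0.0441
Q = 0.283, so δQ = 0.0441 × 0.283 = 0.0125.

0.283 ± 0.0125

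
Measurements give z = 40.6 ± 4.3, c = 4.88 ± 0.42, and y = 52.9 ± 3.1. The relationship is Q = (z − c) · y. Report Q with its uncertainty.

Let u = z − c = 35.7. δu = √(δz² + δc²) = √(18.5 + 0.176) = 4.32, so δu/u = 0.121.
Q is then a monomial in u, y:
δQ/Q = √((δu/u)² + (1·δy/y)²) = √(0.0146 + 0.00343) = 0.134
Q = 1890, so δQ = 0.134 × 1890 = 254.

1890 ± 254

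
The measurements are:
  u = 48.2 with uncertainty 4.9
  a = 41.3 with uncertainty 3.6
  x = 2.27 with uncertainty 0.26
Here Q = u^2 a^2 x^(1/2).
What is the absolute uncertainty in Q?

1.64e+06

Relative error in a monomial: (δQ/Q)² = Σ (nᵢ · δxᵢ/xᵢ)².
  (2·δu/u)² = (2×0.102)² = 0.0413;  (2·δa/a)² = (2×0.0872)² = 0.0304;  (½·δx/x)² = (0.5×0.115)² = 0.00328
δQ/Q = √(0.0750) = 0.274
Q = 5.97e+06, so δQ = 0.274 × 5.97e+06 = 1.64e+06.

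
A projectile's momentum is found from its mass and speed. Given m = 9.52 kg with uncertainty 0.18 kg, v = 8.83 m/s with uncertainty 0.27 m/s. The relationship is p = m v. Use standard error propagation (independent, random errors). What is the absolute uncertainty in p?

3.02 kg·m/s

Each factor contributes (exponent × relative error)² to (δp/p)²:
  (1·δm/m)² = (1×0.0189)² = 0.000357;  (1·δv/v)² = (1×0.0306)² = 0.000935
δp/p = √(0.00129) = 0.0360
p = 84.1 kg·m/s, so δp = 0.0360 × 84.1 = 3.02 kg·m/s.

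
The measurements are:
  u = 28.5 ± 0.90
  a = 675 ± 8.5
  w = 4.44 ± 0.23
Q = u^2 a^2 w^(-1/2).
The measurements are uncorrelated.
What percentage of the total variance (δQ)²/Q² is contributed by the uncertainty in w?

12.7%

(δQ/Q)² = (2·δu/u)² + (2·δa/a)² + (−½·δw/w)²
  u term: (2×0.0316)² = 0.00399
  a term: (2×0.0126)² = 0.000634
  w term: (-0.5×0.0518)² = 0.000671
Total = 0.00529. Share from w = 0.000671/0.00529 = 0.127.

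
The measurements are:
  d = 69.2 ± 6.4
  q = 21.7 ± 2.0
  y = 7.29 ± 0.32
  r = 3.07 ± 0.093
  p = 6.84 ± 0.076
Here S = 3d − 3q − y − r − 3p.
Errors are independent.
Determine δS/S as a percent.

S is a linear combination, so absolute uncertainties add in quadrature:
  (3·δd)² = 369;  (3·δq)² = 36.0;  (δy)² = 0.102;  (δr)² = 0.00865;  (3·δp)² = 0.0520
δS = √(405) = 20.1
S = 112, so δS/S = 20.1/112 = 0.180.

18.0%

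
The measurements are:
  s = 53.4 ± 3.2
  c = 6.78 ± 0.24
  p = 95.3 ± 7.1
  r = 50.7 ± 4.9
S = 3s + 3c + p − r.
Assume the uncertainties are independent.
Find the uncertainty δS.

Absolute uncertainties add in quadrature for a linear combination:
  (3·δs)² = 92.2;  (3·δc)² = 0.518;  (δp)² = 50.4;  (δr)² = 24.0
δS = √(167) = 12.9

12.9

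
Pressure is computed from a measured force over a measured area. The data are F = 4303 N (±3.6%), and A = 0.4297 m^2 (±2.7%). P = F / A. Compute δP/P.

P is a product of powers, so relative uncertainties combine in quadrature:
  (1·δF/F)² = (1×0.0360)² = 0.00130;  (-1·δA/A)² = (-1×0.0270)² = 0.000729
δP/P = √(0.00203) = 0.0450

0.0450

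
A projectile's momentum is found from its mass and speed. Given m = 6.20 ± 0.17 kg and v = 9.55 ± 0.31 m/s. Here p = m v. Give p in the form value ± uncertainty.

Products/powers → add relative errors in quadrature, weighted by exponent:
  (1·δm/m)² = (1×0.0274)² = 0.000752;  (1·δv/v)² = (1×0.0325)² = 0.00105
δp/p = √(0.00181) = 0.0425
p = 59.2 kg·m/s, so δp = 0.0425 × 59.2 = 2.52 kg·m/s.

59.2 ± 2.52 kg·m/s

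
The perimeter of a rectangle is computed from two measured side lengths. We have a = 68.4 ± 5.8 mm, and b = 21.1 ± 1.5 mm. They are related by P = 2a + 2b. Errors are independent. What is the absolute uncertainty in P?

12.0 mm

Sums and differences: (δP)² = Σ (cᵢ δxᵢ)².
  (2·δa)² = 135;  (2·δb)² = 9.00
δP = √(144) = 12.0 mm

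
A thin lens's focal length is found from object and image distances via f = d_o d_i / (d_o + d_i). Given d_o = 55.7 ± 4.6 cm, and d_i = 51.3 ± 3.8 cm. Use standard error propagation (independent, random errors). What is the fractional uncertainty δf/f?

0.0553

∂f/∂d_o = (d_i/(d_o+d_i))² = 0.230;  ∂f/∂d_i = (d_o/(d_o+d_i))² = 0.271
δf = √((∂f/∂d_o · δd_o)² + (∂f/∂d_i · δd_i)²) = √(1.12 + 1.06) = 1.48 cm
f = 26.7 cm, so δf/f = 1.48/26.7 = 0.0553.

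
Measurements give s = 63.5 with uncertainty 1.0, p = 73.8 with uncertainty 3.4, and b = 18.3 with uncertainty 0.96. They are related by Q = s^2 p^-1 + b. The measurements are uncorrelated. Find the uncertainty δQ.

3.20

Let w = s^2·p^-1 = 54.6. δw/w = √((2·δs/s)² + (-1·δp/p)²) = √(0.000992 + 0.00212) = 0.0558, so δw = 3.05.
Q = w + b: δQ = √(δw² + δb²) = √(9.30 + 0.922) = 3.20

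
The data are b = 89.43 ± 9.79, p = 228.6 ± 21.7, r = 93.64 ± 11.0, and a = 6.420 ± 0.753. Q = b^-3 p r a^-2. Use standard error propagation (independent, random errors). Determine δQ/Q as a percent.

Since Q is a product/quotient, work with relative uncertainties:
  (-3·δb/b)² = (-3×0.109)² = 0.108;  (1·δp/p)² = (1×0.0949)² = 0.00901;  (1·δr/r)² = (1×0.117)² = 0.0138;  (-2·δa/a)² = (-2×0.117)² = 0.0550
δQ/Q = √(0.186) = 0.431

43.1%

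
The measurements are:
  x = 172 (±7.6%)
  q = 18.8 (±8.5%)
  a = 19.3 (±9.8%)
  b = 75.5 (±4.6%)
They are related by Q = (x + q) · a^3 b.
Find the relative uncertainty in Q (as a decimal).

Let u = x + q = 191. δu = √(δx² + δq²) = √(171 + 2.55) = 13.2, so δu/u = 0.0690.
Q is then a monomial in u, a, b:
δQ/Q = √((δu/u)² + (3·δa/a)² + (1·δb/b)²) = √(0.00476 + 0.0864 + 0.00212) = 0.305

0.305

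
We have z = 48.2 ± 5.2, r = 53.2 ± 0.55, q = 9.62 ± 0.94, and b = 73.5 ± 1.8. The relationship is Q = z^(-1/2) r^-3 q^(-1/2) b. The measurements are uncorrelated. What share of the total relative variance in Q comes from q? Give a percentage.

(δQ/Q)² = (−½·δz/z)² + (-3·δr/r)² + (−½·δq/q)² + (1·δb/b)²
  z term: (-0.5×0.108)² = 0.00291
  r term: (-3×0.0103)² = 0.000962
  q term: (-0.5×0.0977)² = 0.00239
  b term: (1×0.0245)² = 0.000600
Total = 0.00686. Share from q = 0.00239/0.00686 = 0.348.

34.8%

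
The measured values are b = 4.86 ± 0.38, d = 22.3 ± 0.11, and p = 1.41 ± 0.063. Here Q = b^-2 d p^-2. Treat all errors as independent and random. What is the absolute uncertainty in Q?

Products/powers → add relative errors in quadrature, weighted by exponent:
  (-2·δb/b)² = (-2×0.0782)² = 0.0245;  (1·δd/d)² = (1×0.00493)² = 2.43e-05;  (-2·δp/p)² = (-2×0.0447)² = 0.00799
δQ/Q = √(0.0325) = 0.180
Q = 0.475, so δQ = 0.180 × 0.475 = 0.0856.

0.0856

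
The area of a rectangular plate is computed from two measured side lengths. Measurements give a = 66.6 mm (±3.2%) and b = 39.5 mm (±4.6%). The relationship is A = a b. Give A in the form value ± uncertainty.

2630 ± 147 mm^2

A is a product of powers, so relative uncertainties combine in quadrature:
  (1·δa/a)² = (1×0.0320)² = 0.00102;  (1·δb/b)² = (1×0.0460)² = 0.00212
δA/A = √(0.00314) = 0.0560
A = 2630 mm^2, so δA = 0.0560 × 2630 = 147 mm^2.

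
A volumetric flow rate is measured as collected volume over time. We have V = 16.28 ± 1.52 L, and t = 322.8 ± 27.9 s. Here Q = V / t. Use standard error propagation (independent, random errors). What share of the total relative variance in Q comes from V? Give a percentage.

(δQ/Q)² = (1·δV/V)² + (-1·δt/t)²
  V term: (1×0.0934)² = 0.00872
  t term: (-1×0.0864)² = 0.00747
Total = 0.0162. Share from V = 0.00872/0.0162 = 0.539.

53.9%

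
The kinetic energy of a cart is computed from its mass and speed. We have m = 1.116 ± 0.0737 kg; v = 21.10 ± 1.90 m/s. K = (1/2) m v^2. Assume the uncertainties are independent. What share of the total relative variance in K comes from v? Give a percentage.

(δK/K)² = (1·δm/m)² + (2·δv/v)²
  m term: (1×0.0660)² = 0.00436
  v term: (2×0.0900)² = 0.0324
Total = 0.0368. Share from v = 0.0324/0.0368 = 0.881.

88.1%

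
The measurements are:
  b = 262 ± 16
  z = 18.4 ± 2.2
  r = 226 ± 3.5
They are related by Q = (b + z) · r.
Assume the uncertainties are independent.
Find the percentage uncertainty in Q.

Let u = b + z = 280. δu = √(δb² + δz²) = √(256 + 4.84) = 16.2, so δu/u = 0.0576.
Q is then a monomial in u, r:
δQ/Q = √((δu/u)² + (1·δr/r)²) = √(0.00332 + 0.000240) = 0.0596

5.96%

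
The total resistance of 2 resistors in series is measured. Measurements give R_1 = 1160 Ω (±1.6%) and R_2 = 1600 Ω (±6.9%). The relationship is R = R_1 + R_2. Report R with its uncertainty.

Absolute uncertainties add in quadrature for a linear combination:
  (δR_1)² = 344;  (δR_2)² = 12200
δR = √(12500) = 112 Ω
R = 2760 Ω.

2760 ± 112 Ω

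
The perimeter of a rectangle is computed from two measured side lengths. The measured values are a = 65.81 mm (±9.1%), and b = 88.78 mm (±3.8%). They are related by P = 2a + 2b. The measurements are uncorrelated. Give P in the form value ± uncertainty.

309.2 ± 13.7 mm

Absolute uncertainties add in quadrature for a linear combination:
  (2·δa)² = 143;  (2·δb)² = 45.5
δP = √(189) = 13.7 mm
P = 309.2 mm.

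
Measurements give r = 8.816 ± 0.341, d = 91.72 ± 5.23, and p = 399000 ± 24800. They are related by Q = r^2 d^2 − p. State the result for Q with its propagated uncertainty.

Let w = r^2·d^2 = 653800. δw/w = √((2·δr/r)² + (2·δd/d)²) = √(0.00598 + 0.0130) = 0.138, so δw = 90100.
Q = w − p: δQ = √(δw² + δp²) = √(8.12e+09 + 6.15e+08) = 93500
Q = 254800.

254800 ± 93500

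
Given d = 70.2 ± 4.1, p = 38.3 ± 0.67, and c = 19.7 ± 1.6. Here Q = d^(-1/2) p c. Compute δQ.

7.93

Since Q is a product/quotient, work with relative uncertainties:
  (−½·δd/d)² = (-0.5×0.0584)² = 0.000853;  (1·δp/p)² = (1×0.0175)² = 0.000306;  (1·δc/c)² = (1×0.0812)² = 0.00660
δQ/Q = √(0.00776) = 0.0881
Q = 90.1, so δQ = 0.0881 × 90.1 = 7.93.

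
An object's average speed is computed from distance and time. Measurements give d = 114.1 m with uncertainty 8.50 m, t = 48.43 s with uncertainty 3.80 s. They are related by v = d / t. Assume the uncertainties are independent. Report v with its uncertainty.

v is a product of powers, so relative uncertainties combine in quadrature:
  (1·δd/d)² = (1×0.0745)² = 0.00555;  (-1·δt/t)² = (-1×0.0785)² = 0.00616
δv/v = √(0.0117) = 0.108
v = 2.356 m/s, so δv = 0.108 × 2.356 = 0.255 m/s.

2.356 ± 0.255 m/s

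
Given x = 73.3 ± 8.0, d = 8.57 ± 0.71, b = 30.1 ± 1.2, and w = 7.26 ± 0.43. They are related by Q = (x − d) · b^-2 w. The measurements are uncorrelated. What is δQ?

0.0824

Let u = x − d = 64.7. δu = √(δx² + δd²) = √(64.0 + 0.504) = 8.03, so δu/u = 0.124.
Q is then a monomial in u, b, w:
δQ/Q = √((δu/u)² + (-2·δb/b)² + (1·δw/w)²) = √(0.0154 + 0.00636 + 0.00351) = 0.159
Q = 0.519, so δQ = 0.159 × 0.519 = 0.0824.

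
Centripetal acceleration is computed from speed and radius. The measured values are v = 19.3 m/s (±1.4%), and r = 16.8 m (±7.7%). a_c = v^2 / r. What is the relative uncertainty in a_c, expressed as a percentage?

For a monomial a_c ∝ v^2, r^-1, fractional errors add in quadrature:
  (2·δv/v)² = (2×0.0140)² = 0.000784;  (-1·δr/r)² = (-1×0.0770)² = 0.00593
δa_c/a_c = √(0.00671) = 0.0819

8.19%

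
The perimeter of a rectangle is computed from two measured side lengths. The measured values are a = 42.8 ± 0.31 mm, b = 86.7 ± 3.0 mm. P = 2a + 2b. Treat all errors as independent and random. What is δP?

6.03 mm

Sums and differences: (δP)² = Σ (cᵢ δxᵢ)².
  (2·δa)² = 0.384;  (2·δb)² = 36.0
δP = √(36.4) = 6.03 mm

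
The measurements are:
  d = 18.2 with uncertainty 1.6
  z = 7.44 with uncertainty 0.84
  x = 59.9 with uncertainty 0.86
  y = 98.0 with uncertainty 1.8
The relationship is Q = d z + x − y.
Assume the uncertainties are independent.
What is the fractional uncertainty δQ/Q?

Let p = d·z = 135. δp/p = √((1·δd/d)² + (1·δz/z)²) = √(0.00773 + 0.0127) = 0.143, so δp = 19.4.
Q = p + x − y: δQ = √(δp² + δx² + δy²) = √(375 + 0.740 + 3.24) = 19.5
Q = 97.3, so δQ/Q = 19.5/97.3 = 0.200.

0.200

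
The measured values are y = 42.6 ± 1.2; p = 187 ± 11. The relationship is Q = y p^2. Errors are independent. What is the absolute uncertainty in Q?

Each factor contributes (exponent × relative error)² to (δQ/Q)²:
  (1·δy/y)² = (1×0.0282)² = 0.000793;  (2·δp/p)² = (2×0.0588)² = 0.0138
δQ/Q = √(0.0146) = 0.121
Q = 1.49e+06, so δQ = 0.121 × 1.49e+06 = 1.8e+05.

1.8e+05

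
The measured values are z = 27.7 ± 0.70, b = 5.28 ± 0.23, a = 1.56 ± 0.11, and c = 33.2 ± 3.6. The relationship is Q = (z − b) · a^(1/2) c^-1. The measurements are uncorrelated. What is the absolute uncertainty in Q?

Let u = z − b = 22.4. δu = √(δz² + δb²) = √(0.490 + 0.0529) = 0.737, so δu/u = 0.0329.
Q is then a monomial in u, a, c:
δQ/Q = √((δu/u)² + (½·δa/a)² + (-1·δc/c)²) = √(0.00108 + 0.00124 + 0.0118) = 0.119
Q = 0.843, so δQ = 0.119 × 0.843 = 0.100.

0.100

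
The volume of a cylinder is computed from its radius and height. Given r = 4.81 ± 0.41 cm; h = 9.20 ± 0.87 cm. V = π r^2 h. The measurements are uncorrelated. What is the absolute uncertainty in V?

130 cm^3

V is a product of powers, so relative uncertainties combine in quadrature:
  (2·δr/r)² = (2×0.0852)² = 0.0291;  (1·δh/h)² = (1×0.0946)² = 0.00894
δV/V = √(0.0380) = 0.195
V = 669 cm^3, so δV = 0.195 × 669 = 130 cm^3.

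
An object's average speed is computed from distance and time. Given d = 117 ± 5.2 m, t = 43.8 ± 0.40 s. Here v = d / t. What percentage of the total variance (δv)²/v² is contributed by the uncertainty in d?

(δv/v)² = (1·δd/d)² + (-1·δt/t)²
  d term: (1×0.0444)² = 0.00198
  t term: (-1×0.00913)² = 8.34e-05
Total = 0.00206. Share from d = 0.00198/0.00206 = 0.959.

95.9%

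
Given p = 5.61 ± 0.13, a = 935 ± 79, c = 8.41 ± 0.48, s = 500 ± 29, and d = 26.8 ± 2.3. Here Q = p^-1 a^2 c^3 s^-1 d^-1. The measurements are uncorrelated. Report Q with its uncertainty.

Products/powers → add relative errors in quadrature, weighted by exponent:
  (-1·δp/p)² = (-1×0.0232)² = 0.000537;  (2·δa/a)² = (2×0.0845)² = 0.0286;  (3·δc/c)² = (3×0.0571)² = 0.0293;  (-1·δs/s)² = (-1×0.0580)² = 0.00336;  (-1·δd/d)² = (-1×0.0858)² = 0.00737
δQ/Q = √(0.0691) = 0.263
Q = 6920, so δQ = 0.263 × 6920 = 1820.

6920 ± 1820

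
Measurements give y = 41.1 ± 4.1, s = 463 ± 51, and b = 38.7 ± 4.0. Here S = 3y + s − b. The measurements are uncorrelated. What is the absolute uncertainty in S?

Absolute uncertainties add in quadrature for a linear combination:
  (3·δy)² = 151;  (δs)² = 2600;  (δb)² = 16.0
δS = √(2770) = 52.6

52.6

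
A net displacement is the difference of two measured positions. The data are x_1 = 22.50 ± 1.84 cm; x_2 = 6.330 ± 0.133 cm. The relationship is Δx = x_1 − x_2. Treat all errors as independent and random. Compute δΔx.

Absolute uncertainties add in quadrature for a linear combination:
  (δx_1)² = 3.39;  (δx_2)² = 0.0177
δΔx = √(3.40) = 1.84 cm

1.84 cm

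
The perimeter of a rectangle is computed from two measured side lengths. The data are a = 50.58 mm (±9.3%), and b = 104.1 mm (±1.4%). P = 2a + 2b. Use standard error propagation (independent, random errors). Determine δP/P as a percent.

3.18%

P is a linear combination, so absolute uncertainties add in quadrature:
  (2·δa)² = 88.5;  (2·δb)² = 8.50
δP = √(97.0) = 9.85 mm
P = 309.4 mm, so δP/P = 9.85/309.4 = 0.0318.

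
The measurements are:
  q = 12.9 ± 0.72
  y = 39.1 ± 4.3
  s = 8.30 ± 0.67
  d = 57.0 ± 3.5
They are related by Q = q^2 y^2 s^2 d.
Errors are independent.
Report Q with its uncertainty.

For a monomial Q ∝ q^2, y^2, s^2, d, fractional errors add in quadrature:
  (2·δq/q)² = (2×0.0558)² = 0.0125;  (2·δy/y)² = (2×0.110)² = 0.0484;  (2·δs/s)² = (2×0.0807)² = 0.0261;  (1·δd/d)² = (1×0.0614)² = 0.00377
δQ/Q = √(0.0907) = 0.301
Q = 9.99e+08, so δQ = 0.301 × 9.99e+08 = 3.01e+08.

(9.99 ± 3.01) × 10^8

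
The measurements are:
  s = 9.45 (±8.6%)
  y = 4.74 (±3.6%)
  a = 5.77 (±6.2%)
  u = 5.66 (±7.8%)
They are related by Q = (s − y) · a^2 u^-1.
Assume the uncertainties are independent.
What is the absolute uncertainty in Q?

6.35

Let w = s − y = 4.71. δw = √(δs² + δy²) = √(0.660 + 0.0291) = 0.830, so δw/w = 0.176.
Q is then a monomial in w, a, u:
δQ/Q = √((δw/w)² + (2·δa/a)² + (-1·δu/u)²) = √(0.0311 + 0.0154 + 0.00608) = 0.229
Q = 27.7, so δQ = 0.229 × 27.7 = 6.35.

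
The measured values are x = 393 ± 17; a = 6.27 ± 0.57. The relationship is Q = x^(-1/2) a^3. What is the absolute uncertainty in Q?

Since Q is a product/quotient, work with relative uncertainties:
  (−½·δx/x)² = (-0.5×0.0433)² = 0.000468;  (3·δa/a)² = (3×0.0909)² = 0.0744
δQ/Q = √(0.0748) = 0.274
Q = 12.4, so δQ = 0.274 × 12.4 = 3.40.

3.40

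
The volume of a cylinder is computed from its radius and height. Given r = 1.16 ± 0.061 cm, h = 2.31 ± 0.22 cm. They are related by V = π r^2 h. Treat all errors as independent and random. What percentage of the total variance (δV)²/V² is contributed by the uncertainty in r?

(δV/V)² = (2·δr/r)² + (1·δh/h)²
  r term: (2×0.0526)² = 0.0111
  h term: (1×0.0952)² = 0.00907
Total = 0.0201. Share from r = 0.0111/0.0201 = 0.549.

54.9%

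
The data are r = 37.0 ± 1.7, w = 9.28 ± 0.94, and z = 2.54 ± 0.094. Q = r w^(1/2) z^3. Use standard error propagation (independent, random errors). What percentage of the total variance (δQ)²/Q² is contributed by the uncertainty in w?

(δQ/Q)² = (1·δr/r)² + (½·δw/w)² + (3·δz/z)²
  r term: (1×0.0459)² = 0.00211
  w term: (0.5×0.101)² = 0.00257
  z term: (3×0.0370)² = 0.0123
Total = 0.0170. Share from w = 0.00257/0.0170 = 0.151.

15.1%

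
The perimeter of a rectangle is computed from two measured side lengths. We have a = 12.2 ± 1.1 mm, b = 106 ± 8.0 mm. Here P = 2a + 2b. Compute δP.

16.2 mm

Absolute uncertainties add in quadrature for a linear combination:
  (2·δa)² = 4.84;  (2·δb)² = 256
δP = √(261) = 16.2 mm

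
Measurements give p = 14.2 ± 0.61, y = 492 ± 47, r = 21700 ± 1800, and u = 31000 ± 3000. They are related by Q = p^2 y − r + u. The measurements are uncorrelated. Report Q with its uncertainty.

(1.09 ± 0.132) × 10^5

Let w = p^2·y = 99200. δw/w = √((2·δp/p)² + (1·δy/y)²) = √(0.00738 + 0.00913) = 0.128, so δw = 12700.
Q = w − r + u: δQ = √(δw² + δr² + δu²) = √(1.62e+08 + 3.24e+06 + 9e+06) = 13200
Q = 1.09e+05.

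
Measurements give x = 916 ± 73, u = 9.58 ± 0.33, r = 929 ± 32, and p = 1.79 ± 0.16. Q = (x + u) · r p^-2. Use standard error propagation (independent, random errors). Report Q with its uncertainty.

Let w = x + u = 926. δw = √(δx² + δu²) = √(5330 + 0.109) = 73.0, so δw/w = 0.0789.
Q is then a monomial in w, r, p:
δQ/Q = √((δw/w)² + (1·δr/r)² + (-2·δp/p)²) = √(0.00622 + 0.00119 + 0.0320) = 0.198
Q = 2.68e+05, so δQ = 0.198 × 2.68e+05 = 53200.

(2.68 ± 0.532) × 10^5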